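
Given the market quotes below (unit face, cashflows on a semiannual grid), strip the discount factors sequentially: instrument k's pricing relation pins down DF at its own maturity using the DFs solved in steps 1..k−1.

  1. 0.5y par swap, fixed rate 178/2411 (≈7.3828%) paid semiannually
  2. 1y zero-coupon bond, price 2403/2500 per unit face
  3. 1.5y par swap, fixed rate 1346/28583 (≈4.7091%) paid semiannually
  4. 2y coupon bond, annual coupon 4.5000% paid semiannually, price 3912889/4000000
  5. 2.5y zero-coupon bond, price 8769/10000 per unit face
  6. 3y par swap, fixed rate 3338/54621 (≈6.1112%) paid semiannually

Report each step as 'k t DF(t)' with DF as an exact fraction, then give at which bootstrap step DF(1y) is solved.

step 1 [0.5y] swap r/2=89/2411: DF=(1 − 89/2411·(0))/(1+89/2411) = 2411/2500 ≈ 0.964400
step 2 [1y] zero: DF = P = 2403/2500 ≈ 0.961200
step 3 [1.5y] swap r/2=673/28583: DF=(1 − 673/28583·(0.964400+0.961200))/(1+673/28583) = 9327/10000 ≈ 0.932700
step 4 [2y] bond c/2=9/400: DF=(3912889/4000000 − 9/400·(0.964400+0.961200+0.932700))/(1+9/400) = 4469/5000 ≈ 0.893800
step 5 [2.5y] zero: DF = P = 8769/10000 ≈ 0.876900
step 6 [3y] swap r/2=1669/54621: DF=(1 − 1669/54621·(0.964400+0.961200+0.932700+0.893800+0.876900))/(1+1669/54621) = 8331/10000 ≈ 0.833100

1 1/2 2411/2500
2 1 2403/2500
3 3/2 9327/10000
4 2 4469/5000
5 5/2 8769/10000
6 3 8331/10000
DF(1y) is solved at step 2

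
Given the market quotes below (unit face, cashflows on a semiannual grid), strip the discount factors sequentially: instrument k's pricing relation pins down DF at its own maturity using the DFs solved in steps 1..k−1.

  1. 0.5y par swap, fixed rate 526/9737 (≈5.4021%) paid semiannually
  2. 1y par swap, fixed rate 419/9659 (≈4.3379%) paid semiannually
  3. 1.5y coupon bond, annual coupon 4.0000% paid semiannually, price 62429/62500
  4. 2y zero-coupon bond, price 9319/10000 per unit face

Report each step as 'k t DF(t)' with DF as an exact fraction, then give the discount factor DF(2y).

1 1/2 9737/10000
2 1 9581/10000
3 3/2 4707/5000
4 2 9319/10000
DF(2y) = 9319/10000 ≈ 0.931900

step 1 [0.5y] swap r/2=263/9737: DF=(1 − 263/9737·(0))/(1+263/9737) = 9737/10000 ≈ 0.973700
step 2 [1y] swap r/2=419/19318: DF=(1 − 419/19318·(0.973700))/(1+419/19318) = 9581/10000 ≈ 0.958100
step 3 [1.5y] bond c/2=1/50: DF=(62429/62500 − 1/50·(0.973700+0.958100))/(1+1/50) = 4707/5000 ≈ 0.941400
step 4 [2y] zero: DF = P = 9319/10000 ≈ 0.931900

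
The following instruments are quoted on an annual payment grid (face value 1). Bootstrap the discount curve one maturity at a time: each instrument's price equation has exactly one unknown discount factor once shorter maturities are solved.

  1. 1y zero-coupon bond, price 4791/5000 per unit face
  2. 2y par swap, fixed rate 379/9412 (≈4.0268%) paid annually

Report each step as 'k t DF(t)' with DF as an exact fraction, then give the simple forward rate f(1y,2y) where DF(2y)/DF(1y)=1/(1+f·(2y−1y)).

step 1 [1y] zero: DF = P = 4791/5000 ≈ 0.958200
step 2 [2y] swap r/1=379/9412: DF=(1 − 379/9412·(0.958200))/(1+379/9412) = 4621/5000 ≈ 0.924200

1 1 4791/5000
2 2 4621/5000
f(1y,2y) = ((4791/5000)/(4621/5000) − 1)/(1) = 170/4621 ≈ 3.6789%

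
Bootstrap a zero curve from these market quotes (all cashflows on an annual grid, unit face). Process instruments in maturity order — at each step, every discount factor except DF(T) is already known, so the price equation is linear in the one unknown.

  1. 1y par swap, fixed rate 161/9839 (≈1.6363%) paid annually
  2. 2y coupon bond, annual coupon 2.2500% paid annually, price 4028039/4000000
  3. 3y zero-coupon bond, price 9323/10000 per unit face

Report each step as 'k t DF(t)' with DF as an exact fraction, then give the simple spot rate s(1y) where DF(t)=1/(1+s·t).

step 1 [1y] swap r/1=161/9839: DF=(1 − 161/9839·(0))/(1+161/9839) = 9839/10000 ≈ 0.983900
step 2 [2y] bond c/1=9/400: DF=(4028039/4000000 − 9/400·(0.983900))/(1+9/400) = 602/625 ≈ 0.963200
step 3 [3y] zero: DF = P = 9323/10000 ≈ 0.932300

1 1 9839/10000
2 2 602/625
3 3 9323/10000
s(1y) = (1/(9839/10000) − 1)/(1) = 161/9839 ≈ 1.6363%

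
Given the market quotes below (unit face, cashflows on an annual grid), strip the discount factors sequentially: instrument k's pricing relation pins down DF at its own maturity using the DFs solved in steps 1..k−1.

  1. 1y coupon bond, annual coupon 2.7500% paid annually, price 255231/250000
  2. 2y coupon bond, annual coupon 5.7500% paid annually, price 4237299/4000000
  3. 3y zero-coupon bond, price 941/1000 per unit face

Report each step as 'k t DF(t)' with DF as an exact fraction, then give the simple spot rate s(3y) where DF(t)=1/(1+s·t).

step 1 [1y] bond c/1=11/400: DF=(255231/250000 − 11/400·(0))/(1+11/400) = 621/625 ≈ 0.993600
step 2 [2y] bond c/1=23/400: DF=(4237299/4000000 − 23/400·(0.993600))/(1+23/400) = 9477/10000 ≈ 0.947700
step 3 [3y] zero: DF = P = 941/1000 ≈ 0.941000

1 1 621/625
2 2 9477/10000
3 3 941/1000
s(3y) = (1/(941/1000) − 1)/(3) = 59/2823 ≈ 2.0900%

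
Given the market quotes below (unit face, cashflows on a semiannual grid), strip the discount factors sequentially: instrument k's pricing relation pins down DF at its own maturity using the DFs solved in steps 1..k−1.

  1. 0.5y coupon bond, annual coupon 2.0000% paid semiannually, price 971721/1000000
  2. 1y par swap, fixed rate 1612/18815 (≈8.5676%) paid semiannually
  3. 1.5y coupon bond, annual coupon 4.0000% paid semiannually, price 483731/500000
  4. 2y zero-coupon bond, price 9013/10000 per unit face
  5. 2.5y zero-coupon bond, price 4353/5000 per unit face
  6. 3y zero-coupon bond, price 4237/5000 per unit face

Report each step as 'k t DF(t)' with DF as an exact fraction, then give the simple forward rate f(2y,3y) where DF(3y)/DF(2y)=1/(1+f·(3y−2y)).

step 1 [0.5y] bond c/2=1/100: DF=(971721/1000000 − 1/100·(0))/(1+1/100) = 9621/10000 ≈ 0.962100
step 2 [1y] swap r/2=806/18815: DF=(1 − 806/18815·(0.962100))/(1+806/18815) = 4597/5000 ≈ 0.919400
step 3 [1.5y] bond c/2=1/50: DF=(483731/500000 − 1/50·(0.962100+0.919400))/(1+1/50) = 2279/2500 ≈ 0.911600
step 4 [2y] zero: DF = P = 9013/10000 ≈ 0.901300
step 5 [2.5y] zero: DF = P = 4353/5000 ≈ 0.870600
step 6 [3y] zero: DF = P = 4237/5000 ≈ 0.847400

1 1/2 9621/10000
2 1 4597/5000
3 3/2 2279/2500
4 2 9013/10000
5 5/2 4353/5000
6 3 4237/5000
f(2y,3y) = ((9013/10000)/(4237/5000) − 1)/(1) = 539/8474 ≈ 6.3606%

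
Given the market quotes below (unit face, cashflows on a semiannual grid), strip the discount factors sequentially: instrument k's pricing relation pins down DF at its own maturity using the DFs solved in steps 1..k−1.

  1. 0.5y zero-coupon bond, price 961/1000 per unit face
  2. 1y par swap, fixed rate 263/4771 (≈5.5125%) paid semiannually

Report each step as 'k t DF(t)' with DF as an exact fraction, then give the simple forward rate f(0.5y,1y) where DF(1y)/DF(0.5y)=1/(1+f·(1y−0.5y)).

1 1/2 961/1000
2 1 4737/5000
f(0.5y,1y) = ((961/1000)/(4737/5000) − 1)/(1/2) = 136/4737 ≈ 2.8710%

step 1 [0.5y] zero: DF = P = 961/1000 ≈ 0.961000
step 2 [1y] swap r/2=263/9542: DF=(1 − 263/9542·(0.961000))/(1+263/9542) = 4737/5000 ≈ 0.947400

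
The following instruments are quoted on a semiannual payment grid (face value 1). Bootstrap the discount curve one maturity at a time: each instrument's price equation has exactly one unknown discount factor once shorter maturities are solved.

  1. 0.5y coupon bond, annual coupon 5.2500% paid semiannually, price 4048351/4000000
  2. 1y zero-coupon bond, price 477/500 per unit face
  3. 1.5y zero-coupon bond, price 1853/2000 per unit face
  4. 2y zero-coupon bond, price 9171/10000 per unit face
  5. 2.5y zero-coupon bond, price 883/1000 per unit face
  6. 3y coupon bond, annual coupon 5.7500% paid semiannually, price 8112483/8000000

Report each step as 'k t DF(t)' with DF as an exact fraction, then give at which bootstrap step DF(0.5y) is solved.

step 1 [0.5y] bond c/2=21/800: DF=(4048351/4000000 − 21/800·(0))/(1+21/800) = 4931/5000 ≈ 0.986200
step 2 [1y] zero: DF = P = 477/500 ≈ 0.954000
step 3 [1.5y] zero: DF = P = 1853/2000 ≈ 0.926500
step 4 [2y] zero: DF = P = 9171/10000 ≈ 0.917100
step 5 [2.5y] zero: DF = P = 883/1000 ≈ 0.883000
step 6 [3y] bond c/2=23/800: DF=(8112483/8000000 − 23/800·(0.986200+0.954000+0.926500+0.917100+0.883000))/(1+23/800) = 8553/10000 ≈ 0.855300

1 1/2 4931/5000
2 1 477/500
3 3/2 1853/2000
4 2 9171/10000
5 5/2 883/1000
6 3 8553/10000
DF(0.5y) is solved at step 1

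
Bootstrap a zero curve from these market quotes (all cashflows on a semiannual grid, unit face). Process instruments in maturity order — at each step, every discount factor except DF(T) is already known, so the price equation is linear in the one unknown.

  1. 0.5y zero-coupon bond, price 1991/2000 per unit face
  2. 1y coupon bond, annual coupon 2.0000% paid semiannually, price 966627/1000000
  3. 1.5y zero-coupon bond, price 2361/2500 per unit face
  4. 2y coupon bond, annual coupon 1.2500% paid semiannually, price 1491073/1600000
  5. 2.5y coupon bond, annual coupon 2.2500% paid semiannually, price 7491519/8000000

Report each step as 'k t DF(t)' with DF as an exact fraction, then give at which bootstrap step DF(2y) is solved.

1 1/2 1991/2000
2 1 592/625
3 3/2 2361/2500
4 2 4541/5000
5 5/2 4419/5000
DF(2y) is solved at step 4

step 1 [0.5y] zero: DF = P = 1991/2000 ≈ 0.995500
step 2 [1y] bond c/2=1/100: DF=(966627/1000000 − 1/100·(0.995500))/(1+1/100) = 592/625 ≈ 0.947200
step 3 [1.5y] zero: DF = P = 2361/2500 ≈ 0.944400
step 4 [2y] bond c/2=1/160: DF=(1491073/1600000 − 1/160·(0.995500+0.947200+0.944400))/(1+1/160) = 4541/5000 ≈ 0.908200
step 5 [2.5y] bond c/2=9/800: DF=(7491519/8000000 − 9/800·(0.995500+0.947200+0.944400+0.908200))/(1+9/800) = 4419/5000 ≈ 0.883800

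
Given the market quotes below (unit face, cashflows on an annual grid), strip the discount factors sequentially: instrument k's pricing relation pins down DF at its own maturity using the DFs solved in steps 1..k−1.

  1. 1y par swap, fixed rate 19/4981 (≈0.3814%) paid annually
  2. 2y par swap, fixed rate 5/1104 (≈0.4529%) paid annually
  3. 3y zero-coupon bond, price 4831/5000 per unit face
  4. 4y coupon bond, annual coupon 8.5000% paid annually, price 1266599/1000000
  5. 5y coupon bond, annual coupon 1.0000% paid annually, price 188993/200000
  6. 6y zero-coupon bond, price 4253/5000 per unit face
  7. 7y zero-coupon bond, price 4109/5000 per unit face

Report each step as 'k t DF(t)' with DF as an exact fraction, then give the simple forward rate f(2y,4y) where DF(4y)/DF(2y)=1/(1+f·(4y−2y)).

step 1 [1y] swap r/1=19/4981: DF=(1 − 19/4981·(0))/(1+19/4981) = 4981/5000 ≈ 0.996200
step 2 [2y] swap r/1=5/1104: DF=(1 − 5/1104·(0.996200))/(1+5/1104) = 991/1000 ≈ 0.991000
step 3 [3y] zero: DF = P = 4831/5000 ≈ 0.966200
step 4 [4y] bond c/1=17/200: DF=(1266599/1000000 − 17/200·(0.996200+0.991000+0.966200))/(1+17/200) = 117/125 ≈ 0.936000
step 5 [5y] bond c/1=1/100: DF=(188993/200000 − 1/100·(0.996200+0.991000+0.966200+0.936000))/(1+1/100) = 8971/10000 ≈ 0.897100
step 6 [6y] zero: DF = P = 4253/5000 ≈ 0.850600
step 7 [7y] zero: DF = P = 4109/5000 ≈ 0.821800

1 1 4981/5000
2 2 991/1000
3 3 4831/5000
4 4 117/125
5 5 8971/10000
6 6 4253/5000
7 7 4109/5000
f(2y,4y) = ((991/1000)/(117/125) − 1)/(2) = 55/1872 ≈ 2.9380%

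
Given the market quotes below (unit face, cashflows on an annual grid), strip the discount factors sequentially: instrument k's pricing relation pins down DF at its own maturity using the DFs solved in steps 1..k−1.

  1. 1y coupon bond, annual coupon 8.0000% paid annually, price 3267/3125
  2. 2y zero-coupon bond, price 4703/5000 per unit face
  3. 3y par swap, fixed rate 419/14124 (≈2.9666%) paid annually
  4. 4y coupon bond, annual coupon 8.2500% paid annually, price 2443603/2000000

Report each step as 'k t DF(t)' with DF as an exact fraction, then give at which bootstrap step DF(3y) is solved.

1 1 121/125
2 2 4703/5000
3 3 4581/5000
4 4 4567/5000
DF(3y) is solved at step 3

step 1 [1y] bond c/1=2/25: DF=(3267/3125 − 2/25·(0))/(1+2/25) = 121/125 ≈ 0.968000
step 2 [2y] zero: DF = P = 4703/5000 ≈ 0.940600
step 3 [3y] swap r/1=419/14124: DF=(1 − 419/14124·(0.968000+0.940600))/(1+419/14124) = 4581/5000 ≈ 0.916200
step 4 [4y] bond c/1=33/400: DF=(2443603/2000000 − 33/400·(0.968000+0.940600+0.916200))/(1+33/400) = 4567/5000 ≈ 0.913400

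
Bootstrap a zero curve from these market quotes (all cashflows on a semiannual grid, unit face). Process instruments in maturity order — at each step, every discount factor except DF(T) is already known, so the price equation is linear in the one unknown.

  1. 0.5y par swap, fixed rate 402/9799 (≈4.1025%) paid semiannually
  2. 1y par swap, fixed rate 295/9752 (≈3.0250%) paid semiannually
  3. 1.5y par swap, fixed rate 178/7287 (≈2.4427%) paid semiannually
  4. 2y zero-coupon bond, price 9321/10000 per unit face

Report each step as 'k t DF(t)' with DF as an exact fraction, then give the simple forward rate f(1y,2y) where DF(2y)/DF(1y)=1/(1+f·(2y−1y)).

step 1 [0.5y] swap r/2=201/9799: DF=(1 − 201/9799·(0))/(1+201/9799) = 9799/10000 ≈ 0.979900
step 2 [1y] swap r/2=295/19504: DF=(1 − 295/19504·(0.979900))/(1+295/19504) = 1941/2000 ≈ 0.970500
step 3 [1.5y] swap r/2=89/7287: DF=(1 − 89/7287·(0.979900+0.970500))/(1+89/7287) = 2411/2500 ≈ 0.964400
step 4 [2y] zero: DF = P = 9321/10000 ≈ 0.932100

1 1/2 9799/10000
2 1 1941/2000
3 3/2 2411/2500
4 2 9321/10000
f(1y,2y) = ((1941/2000)/(9321/10000) − 1)/(1) = 128/3107 ≈ 4.1197%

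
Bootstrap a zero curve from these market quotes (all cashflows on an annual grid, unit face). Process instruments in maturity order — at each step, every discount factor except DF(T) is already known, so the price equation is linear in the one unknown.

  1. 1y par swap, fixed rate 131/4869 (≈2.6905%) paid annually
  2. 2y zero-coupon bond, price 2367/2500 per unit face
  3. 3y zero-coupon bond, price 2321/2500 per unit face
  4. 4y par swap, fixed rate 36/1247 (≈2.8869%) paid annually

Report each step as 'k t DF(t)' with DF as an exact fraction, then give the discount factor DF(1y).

step 1 [1y] swap r/1=131/4869: DF=(1 − 131/4869·(0))/(1+131/4869) = 4869/5000 ≈ 0.973800
step 2 [2y] zero: DF = P = 2367/2500 ≈ 0.946800
step 3 [3y] zero: DF = P = 2321/2500 ≈ 0.928400
step 4 [4y] swap r/1=36/1247: DF=(1 − 36/1247·(0.973800+0.946800+0.928400))/(1+36/1247) = 223/250 ≈ 0.892000

1 1 4869/5000
2 2 2367/2500
3 3 2321/2500
4 4 223/250
DF(1y) = 4869/5000 ≈ 0.973800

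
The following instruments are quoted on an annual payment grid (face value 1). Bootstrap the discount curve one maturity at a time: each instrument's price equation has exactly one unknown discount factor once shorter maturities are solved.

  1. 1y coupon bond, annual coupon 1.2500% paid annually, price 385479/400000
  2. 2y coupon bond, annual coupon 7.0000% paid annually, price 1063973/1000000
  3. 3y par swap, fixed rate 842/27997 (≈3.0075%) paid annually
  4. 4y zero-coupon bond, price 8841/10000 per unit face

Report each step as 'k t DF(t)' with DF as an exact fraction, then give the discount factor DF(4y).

step 1 [1y] bond c/1=1/80: DF=(385479/400000 − 1/80·(0))/(1+1/80) = 4759/5000 ≈ 0.951800
step 2 [2y] bond c/1=7/100: DF=(1063973/1000000 − 7/100·(0.951800))/(1+7/100) = 9321/10000 ≈ 0.932100
step 3 [3y] swap r/1=842/27997: DF=(1 − 842/27997·(0.951800+0.932100))/(1+842/27997) = 4579/5000 ≈ 0.915800
step 4 [4y] zero: DF = P = 8841/10000 ≈ 0.884100

1 1 4759/5000
2 2 9321/10000
3 3 4579/5000
4 4 8841/10000
DF(4y) = 8841/10000 ≈ 0.884100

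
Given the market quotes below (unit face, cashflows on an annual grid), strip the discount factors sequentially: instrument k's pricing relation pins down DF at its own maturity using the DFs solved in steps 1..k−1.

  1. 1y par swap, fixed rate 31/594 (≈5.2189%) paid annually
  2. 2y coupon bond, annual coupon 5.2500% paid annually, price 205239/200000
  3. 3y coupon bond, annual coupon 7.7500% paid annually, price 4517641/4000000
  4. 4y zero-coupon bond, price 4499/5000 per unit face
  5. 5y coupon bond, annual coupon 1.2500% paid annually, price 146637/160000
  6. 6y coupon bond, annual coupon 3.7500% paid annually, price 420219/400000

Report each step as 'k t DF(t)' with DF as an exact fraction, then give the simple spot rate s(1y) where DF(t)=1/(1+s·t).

step 1 [1y] swap r/1=31/594: DF=(1 − 31/594·(0))/(1+31/594) = 594/625 ≈ 0.950400
step 2 [2y] bond c/1=21/400: DF=(205239/200000 − 21/400·(0.950400))/(1+21/400) = 2319/2500 ≈ 0.927600
step 3 [3y] bond c/1=31/400: DF=(4517641/4000000 − 31/400·(0.950400+0.927600))/(1+31/400) = 9131/10000 ≈ 0.913100
step 4 [4y] zero: DF = P = 4499/5000 ≈ 0.899800
step 5 [5y] bond c/1=1/80: DF=(146637/160000 − 1/80·(0.950400+0.927600+0.913100+0.899800))/(1+1/80) = 2149/2500 ≈ 0.859600
step 6 [6y] bond c/1=3/80: DF=(420219/400000 − 3/80·(0.950400+0.927600+0.913100+0.899800+0.859600))/(1+3/80) = 8481/10000 ≈ 0.848100

1 1 594/625
2 2 2319/2500
3 3 9131/10000
4 4 4499/5000
5 5 2149/2500
6 6 8481/10000
s(1y) = (1/(594/625) − 1)/(1) = 31/594 ≈ 5.2189%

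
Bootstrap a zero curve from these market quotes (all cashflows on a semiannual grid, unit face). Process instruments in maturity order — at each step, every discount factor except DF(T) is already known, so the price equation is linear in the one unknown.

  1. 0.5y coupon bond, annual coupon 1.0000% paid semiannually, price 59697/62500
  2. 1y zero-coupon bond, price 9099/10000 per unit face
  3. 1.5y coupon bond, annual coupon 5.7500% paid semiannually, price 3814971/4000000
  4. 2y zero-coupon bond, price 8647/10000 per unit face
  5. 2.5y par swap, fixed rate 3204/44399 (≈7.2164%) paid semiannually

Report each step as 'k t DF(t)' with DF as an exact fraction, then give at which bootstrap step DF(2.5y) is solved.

step 1 [0.5y] bond c/2=1/200: DF=(59697/62500 − 1/200·(0))/(1+1/200) = 594/625 ≈ 0.950400
step 2 [1y] zero: DF = P = 9099/10000 ≈ 0.909900
step 3 [1.5y] bond c/2=23/800: DF=(3814971/4000000 − 23/800·(0.950400+0.909900))/(1+23/800) = 8751/10000 ≈ 0.875100
step 4 [2y] zero: DF = P = 8647/10000 ≈ 0.864700
step 5 [2.5y] swap r/2=1602/44399: DF=(1 − 1602/44399·(0.950400+0.909900+0.875100+0.864700))/(1+1602/44399) = 4199/5000 ≈ 0.839800

1 1/2 594/625
2 1 9099/10000
3 3/2 8751/10000
4 2 8647/10000
5 5/2 4199/5000
DF(2.5y) is solved at step 5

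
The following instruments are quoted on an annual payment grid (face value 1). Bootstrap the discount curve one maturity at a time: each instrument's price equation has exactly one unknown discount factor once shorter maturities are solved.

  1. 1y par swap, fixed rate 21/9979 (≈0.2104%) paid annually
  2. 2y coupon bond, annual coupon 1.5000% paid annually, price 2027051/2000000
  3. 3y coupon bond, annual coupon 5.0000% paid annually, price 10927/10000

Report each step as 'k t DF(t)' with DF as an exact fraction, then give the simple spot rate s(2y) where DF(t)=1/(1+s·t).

1 1 9979/10000
2 2 4919/5000
3 3 9463/10000
s(2y) = (1/(4919/5000) − 1)/(2) = 81/9838 ≈ 0.8233%

step 1 [1y] swap r/1=21/9979: DF=(1 − 21/9979·(0))/(1+21/9979) = 9979/10000 ≈ 0.997900
step 2 [2y] bond c/1=3/200: DF=(2027051/2000000 − 3/200·(0.997900))/(1+3/200) = 4919/5000 ≈ 0.983800
step 3 [3y] bond c/1=1/20: DF=(10927/10000 − 1/20·(0.997900+0.983800))/(1+1/20) = 9463/10000 ≈ 0.946300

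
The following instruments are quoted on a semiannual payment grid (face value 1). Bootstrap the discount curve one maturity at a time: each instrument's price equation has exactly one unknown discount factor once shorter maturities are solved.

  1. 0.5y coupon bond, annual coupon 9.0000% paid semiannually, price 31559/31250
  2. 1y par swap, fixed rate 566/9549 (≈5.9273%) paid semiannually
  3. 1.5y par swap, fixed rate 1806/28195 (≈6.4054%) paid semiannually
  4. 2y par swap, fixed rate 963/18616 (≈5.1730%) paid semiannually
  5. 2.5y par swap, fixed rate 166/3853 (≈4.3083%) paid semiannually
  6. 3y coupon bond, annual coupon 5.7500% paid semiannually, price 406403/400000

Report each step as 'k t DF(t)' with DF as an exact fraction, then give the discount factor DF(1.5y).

step 1 [0.5y] bond c/2=9/200: DF=(31559/31250 − 9/200·(0))/(1+9/200) = 604/625 ≈ 0.966400
step 2 [1y] swap r/2=283/9549: DF=(1 − 283/9549·(0.966400))/(1+283/9549) = 4717/5000 ≈ 0.943400
step 3 [1.5y] swap r/2=903/28195: DF=(1 − 903/28195·(0.966400+0.943400))/(1+903/28195) = 9097/10000 ≈ 0.909700
step 4 [2y] swap r/2=963/37232: DF=(1 − 963/37232·(0.966400+0.943400+0.909700))/(1+963/37232) = 9037/10000 ≈ 0.903700
step 5 [2.5y] swap r/2=83/3853: DF=(1 − 83/3853·(0.966400+0.943400+0.909700+0.903700))/(1+83/3853) = 2251/2500 ≈ 0.900400
step 6 [3y] bond c/2=23/800: DF=(406403/400000 − 23/800·(0.966400+0.943400+0.909700+0.903700+0.900400))/(1+23/800) = 1073/1250 ≈ 0.858400

1 1/2 604/625
2 1 4717/5000
3 3/2 9097/10000
4 2 9037/10000
5 5/2 2251/2500
6 3 1073/1250
DF(1.5y) = 9097/10000 ≈ 0.909700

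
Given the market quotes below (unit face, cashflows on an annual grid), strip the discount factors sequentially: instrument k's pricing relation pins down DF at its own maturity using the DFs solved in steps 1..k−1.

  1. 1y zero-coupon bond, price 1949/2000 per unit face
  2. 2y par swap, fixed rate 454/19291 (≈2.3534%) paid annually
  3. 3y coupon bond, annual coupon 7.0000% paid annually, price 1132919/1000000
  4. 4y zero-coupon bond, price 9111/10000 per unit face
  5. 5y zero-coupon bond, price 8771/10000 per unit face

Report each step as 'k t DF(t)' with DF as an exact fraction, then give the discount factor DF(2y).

1 1 1949/2000
2 2 4773/5000
3 3 4663/5000
4 4 9111/10000
5 5 8771/10000
DF(2y) = 4773/5000 ≈ 0.954600

step 1 [1y] zero: DF = P = 1949/2000 ≈ 0.974500
step 2 [2y] swap r/1=454/19291: DF=(1 − 454/19291·(0.974500))/(1+454/19291) = 4773/5000 ≈ 0.954600
step 3 [3y] bond c/1=7/100: DF=(1132919/1000000 − 7/100·(0.974500+0.954600))/(1+7/100) = 4663/5000 ≈ 0.932600
step 4 [4y] zero: DF = P = 9111/10000 ≈ 0.911100
step 5 [5y] zero: DF = P = 8771/10000 ≈ 0.877100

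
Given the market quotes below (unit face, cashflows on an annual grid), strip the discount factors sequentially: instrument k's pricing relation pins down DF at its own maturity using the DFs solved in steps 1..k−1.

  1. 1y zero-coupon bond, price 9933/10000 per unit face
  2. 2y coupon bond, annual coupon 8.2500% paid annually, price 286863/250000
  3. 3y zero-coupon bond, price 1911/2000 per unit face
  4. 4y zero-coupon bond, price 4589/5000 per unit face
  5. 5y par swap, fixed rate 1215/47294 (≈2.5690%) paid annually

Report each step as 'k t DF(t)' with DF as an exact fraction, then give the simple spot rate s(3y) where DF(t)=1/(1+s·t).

1 1 9933/10000
2 2 9843/10000
3 3 1911/2000
4 4 4589/5000
5 5 1757/2000
s(3y) = (1/(1911/2000) − 1)/(3) = 89/5733 ≈ 1.5524%

step 1 [1y] zero: DF = P = 9933/10000 ≈ 0.993300
step 2 [2y] bond c/1=33/400: DF=(286863/250000 − 33/400·(0.993300))/(1+33/400) = 9843/10000 ≈ 0.984300
step 3 [3y] zero: DF = P = 1911/2000 ≈ 0.955500
step 4 [4y] zero: DF = P = 4589/5000 ≈ 0.917800
step 5 [5y] swap r/1=1215/47294: DF=(1 − 1215/47294·(0.993300+0.984300+0.955500+0.917800))/(1+1215/47294) = 1757/2000 ≈ 0.878500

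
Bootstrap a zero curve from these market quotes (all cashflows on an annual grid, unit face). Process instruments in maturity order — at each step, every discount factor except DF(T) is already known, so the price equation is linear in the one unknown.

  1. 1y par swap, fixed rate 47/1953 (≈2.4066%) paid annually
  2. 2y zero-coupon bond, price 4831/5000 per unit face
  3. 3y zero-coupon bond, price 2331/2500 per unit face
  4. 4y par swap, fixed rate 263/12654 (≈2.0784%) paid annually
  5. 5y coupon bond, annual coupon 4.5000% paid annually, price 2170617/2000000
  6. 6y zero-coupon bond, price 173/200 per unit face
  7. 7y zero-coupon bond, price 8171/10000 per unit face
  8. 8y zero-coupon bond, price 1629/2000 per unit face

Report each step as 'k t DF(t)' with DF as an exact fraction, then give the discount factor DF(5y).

step 1 [1y] swap r/1=47/1953: DF=(1 − 47/1953·(0))/(1+47/1953) = 1953/2000 ≈ 0.976500
step 2 [2y] zero: DF = P = 4831/5000 ≈ 0.966200
step 3 [3y] zero: DF = P = 2331/2500 ≈ 0.932400
step 4 [4y] swap r/1=263/12654: DF=(1 − 263/12654·(0.976500+0.966200+0.932400))/(1+263/12654) = 9211/10000 ≈ 0.921100
step 5 [5y] bond c/1=9/200: DF=(2170617/2000000 − 9/200·(0.976500+0.966200+0.932400+0.921100))/(1+9/200) = 8751/10000 ≈ 0.875100
step 6 [6y] zero: DF = P = 173/200 ≈ 0.865000
step 7 [7y] zero: DF = P = 8171/10000 ≈ 0.817100
step 8 [8y] zero: DF = P = 1629/2000 ≈ 0.814500

1 1 1953/2000
2 2 4831/5000
3 3 2331/2500
4 4 9211/10000
5 5 8751/10000
6 6 173/200
7 7 8171/10000
8 8 1629/2000
DF(5y) = 8751/10000 ≈ 0.875100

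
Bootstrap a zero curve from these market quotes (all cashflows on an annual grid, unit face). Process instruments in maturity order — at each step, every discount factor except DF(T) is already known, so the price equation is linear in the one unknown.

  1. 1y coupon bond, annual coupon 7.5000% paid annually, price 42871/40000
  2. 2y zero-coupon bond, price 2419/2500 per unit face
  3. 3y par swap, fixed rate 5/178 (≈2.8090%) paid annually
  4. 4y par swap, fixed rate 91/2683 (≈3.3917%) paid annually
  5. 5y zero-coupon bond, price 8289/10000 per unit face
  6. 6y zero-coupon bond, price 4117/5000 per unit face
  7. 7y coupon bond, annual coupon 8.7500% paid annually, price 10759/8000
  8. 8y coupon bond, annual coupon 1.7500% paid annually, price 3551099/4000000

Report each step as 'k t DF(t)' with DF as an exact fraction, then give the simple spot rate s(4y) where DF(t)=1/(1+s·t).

step 1 [1y] bond c/1=3/40: DF=(42871/40000 − 3/40·(0))/(1+3/40) = 997/1000 ≈ 0.997000
step 2 [2y] zero: DF = P = 2419/2500 ≈ 0.967600
step 3 [3y] swap r/1=5/178: DF=(1 − 5/178·(0.997000+0.967600))/(1+5/178) = 919/1000 ≈ 0.919000
step 4 [4y] swap r/1=91/2683: DF=(1 − 91/2683·(0.997000+0.967600+0.919000))/(1+91/2683) = 4363/5000 ≈ 0.872600
step 5 [5y] zero: DF = P = 8289/10000 ≈ 0.828900
step 6 [6y] zero: DF = P = 4117/5000 ≈ 0.823400
step 7 [7y] bond c/1=7/80: DF=(10759/8000 − 7/80·(0.997000+0.967600+0.919000+0.872600+0.828900+0.823400))/(1+7/80) = 1603/2000 ≈ 0.801500
step 8 [8y] bond c/1=7/400: DF=(3551099/4000000 − 7/400·(0.997000+0.967600+0.919000+0.872600+0.828900+0.823400+0.801500))/(1+7/400) = 7657/10000 ≈ 0.765700

1 1 997/1000
2 2 2419/2500
3 3 919/1000
4 4 4363/5000
5 5 8289/10000
6 6 4117/5000
7 7 1603/2000
8 8 7657/10000
s(4y) = (1/(4363/5000) − 1)/(4) = 637/17452 ≈ 3.6500%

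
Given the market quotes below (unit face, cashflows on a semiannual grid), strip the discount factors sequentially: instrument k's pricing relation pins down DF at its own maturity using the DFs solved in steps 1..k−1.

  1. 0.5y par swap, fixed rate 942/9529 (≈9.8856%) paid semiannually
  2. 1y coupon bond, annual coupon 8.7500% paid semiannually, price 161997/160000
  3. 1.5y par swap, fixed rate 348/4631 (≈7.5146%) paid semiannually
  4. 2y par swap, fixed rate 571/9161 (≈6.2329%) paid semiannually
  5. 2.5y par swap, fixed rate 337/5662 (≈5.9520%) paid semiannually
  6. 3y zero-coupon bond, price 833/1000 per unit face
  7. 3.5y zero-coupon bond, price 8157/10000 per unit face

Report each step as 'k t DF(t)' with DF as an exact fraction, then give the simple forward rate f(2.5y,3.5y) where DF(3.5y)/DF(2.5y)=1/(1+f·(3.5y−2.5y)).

1 1/2 9529/10000
2 1 9301/10000
3 3/2 2239/2500
4 2 4429/5000
5 5/2 2163/2500
6 3 833/1000
7 7/2 8157/10000
f(2.5y,3.5y) = ((2163/2500)/(8157/10000) − 1)/(1) = 165/2719 ≈ 6.0684%

step 1 [0.5y] swap r/2=471/9529: DF=(1 − 471/9529·(0))/(1+471/9529) = 9529/10000 ≈ 0.952900
step 2 [1y] bond c/2=7/160: DF=(161997/160000 − 7/160·(0.952900))/(1+7/160) = 9301/10000 ≈ 0.930100
step 3 [1.5y] swap r/2=174/4631: DF=(1 − 174/4631·(0.952900+0.930100))/(1+174/4631) = 2239/2500 ≈ 0.895600
step 4 [2y] swap r/2=571/18322: DF=(1 − 571/18322·(0.952900+0.930100+0.895600))/(1+571/18322) = 4429/5000 ≈ 0.885800
step 5 [2.5y] swap r/2=337/11324: DF=(1 − 337/11324·(0.952900+0.930100+0.895600+0.885800))/(1+337/11324) = 2163/2500 ≈ 0.865200
step 6 [3y] zero: DF = P = 833/1000 ≈ 0.833000
step 7 [3.5y] zero: DF = P = 8157/10000 ≈ 0.815700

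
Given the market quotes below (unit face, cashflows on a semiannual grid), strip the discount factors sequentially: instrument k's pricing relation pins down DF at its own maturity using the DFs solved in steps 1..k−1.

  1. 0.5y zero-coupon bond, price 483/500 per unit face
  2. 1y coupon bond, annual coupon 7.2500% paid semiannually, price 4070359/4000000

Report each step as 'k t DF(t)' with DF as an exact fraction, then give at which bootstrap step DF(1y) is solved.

1 1/2 483/500
2 1 4741/5000
DF(1y) is solved at step 2

step 1 [0.5y] zero: DF = P = 483/500 ≈ 0.966000
step 2 [1y] bond c/2=29/800: DF=(4070359/4000000 − 29/800·(0.966000))/(1+29/800) = 4741/5000 ≈ 0.948200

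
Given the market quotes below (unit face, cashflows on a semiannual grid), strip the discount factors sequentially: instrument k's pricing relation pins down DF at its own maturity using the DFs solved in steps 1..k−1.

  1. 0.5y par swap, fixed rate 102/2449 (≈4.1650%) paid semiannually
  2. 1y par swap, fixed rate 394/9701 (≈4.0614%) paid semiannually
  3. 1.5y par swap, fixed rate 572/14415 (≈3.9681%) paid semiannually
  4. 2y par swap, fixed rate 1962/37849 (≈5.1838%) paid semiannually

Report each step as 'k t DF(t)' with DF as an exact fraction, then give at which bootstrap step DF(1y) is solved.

step 1 [0.5y] swap r/2=51/2449: DF=(1 − 51/2449·(0))/(1+51/2449) = 2449/2500 ≈ 0.979600
step 2 [1y] swap r/2=197/9701: DF=(1 − 197/9701·(0.979600))/(1+197/9701) = 4803/5000 ≈ 0.960600
step 3 [1.5y] swap r/2=286/14415: DF=(1 − 286/14415·(0.979600+0.960600))/(1+286/14415) = 2357/2500 ≈ 0.942800
step 4 [2y] swap r/2=981/37849: DF=(1 − 981/37849·(0.979600+0.960600+0.942800))/(1+981/37849) = 9019/10000 ≈ 0.901900

1 1/2 2449/2500
2 1 4803/5000
3 3/2 2357/2500
4 2 9019/10000
DF(1y) is solved at step 2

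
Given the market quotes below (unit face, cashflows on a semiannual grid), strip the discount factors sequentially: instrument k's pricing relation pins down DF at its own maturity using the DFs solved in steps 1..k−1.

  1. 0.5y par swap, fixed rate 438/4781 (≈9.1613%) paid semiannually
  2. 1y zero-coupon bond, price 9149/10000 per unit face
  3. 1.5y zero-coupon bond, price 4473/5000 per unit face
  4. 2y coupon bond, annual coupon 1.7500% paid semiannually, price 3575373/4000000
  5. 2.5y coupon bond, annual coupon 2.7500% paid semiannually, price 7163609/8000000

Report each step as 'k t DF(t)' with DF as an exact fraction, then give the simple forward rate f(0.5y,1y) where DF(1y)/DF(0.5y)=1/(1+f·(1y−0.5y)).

step 1 [0.5y] swap r/2=219/4781: DF=(1 − 219/4781·(0))/(1+219/4781) = 4781/5000 ≈ 0.956200
step 2 [1y] zero: DF = P = 9149/10000 ≈ 0.914900
step 3 [1.5y] zero: DF = P = 4473/5000 ≈ 0.894600
step 4 [2y] bond c/2=7/800: DF=(3575373/4000000 − 7/800·(0.956200+0.914900+0.894600))/(1+7/800) = 8621/10000 ≈ 0.862100
step 5 [2.5y] bond c/2=11/800: DF=(7163609/8000000 − 11/800·(0.956200+0.914900+0.894600+0.862100))/(1+11/800) = 8341/10000 ≈ 0.834100

1 1/2 4781/5000
2 1 9149/10000
3 3/2 4473/5000
4 2 8621/10000
5 5/2 8341/10000
f(0.5y,1y) = ((4781/5000)/(9149/10000) − 1)/(1/2) = 118/1307 ≈ 9.0283%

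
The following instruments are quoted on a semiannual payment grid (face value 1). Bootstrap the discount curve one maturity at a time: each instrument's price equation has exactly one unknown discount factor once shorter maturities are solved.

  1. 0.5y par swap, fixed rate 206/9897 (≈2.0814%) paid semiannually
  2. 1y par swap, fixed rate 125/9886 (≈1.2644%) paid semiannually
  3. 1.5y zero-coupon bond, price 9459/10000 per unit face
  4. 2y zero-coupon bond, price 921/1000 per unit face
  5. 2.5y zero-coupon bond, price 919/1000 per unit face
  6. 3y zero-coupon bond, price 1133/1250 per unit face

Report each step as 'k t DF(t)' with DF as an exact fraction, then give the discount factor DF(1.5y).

step 1 [0.5y] swap r/2=103/9897: DF=(1 − 103/9897·(0))/(1+103/9897) = 9897/10000 ≈ 0.989700
step 2 [1y] swap r/2=125/19772: DF=(1 − 125/19772·(0.989700))/(1+125/19772) = 79/80 ≈ 0.987500
step 3 [1.5y] zero: DF = P = 9459/10000 ≈ 0.945900
step 4 [2y] zero: DF = P = 921/1000 ≈ 0.921000
step 5 [2.5y] zero: DF = P = 919/1000 ≈ 0.919000
step 6 [3y] zero: DF = P = 1133/1250 ≈ 0.906400

1 1/2 9897/10000
2 1 79/80
3 3/2 9459/10000
4 2 921/1000
5 5/2 919/1000
6 3 1133/1250
DF(1.5y) = 9459/10000 ≈ 0.945900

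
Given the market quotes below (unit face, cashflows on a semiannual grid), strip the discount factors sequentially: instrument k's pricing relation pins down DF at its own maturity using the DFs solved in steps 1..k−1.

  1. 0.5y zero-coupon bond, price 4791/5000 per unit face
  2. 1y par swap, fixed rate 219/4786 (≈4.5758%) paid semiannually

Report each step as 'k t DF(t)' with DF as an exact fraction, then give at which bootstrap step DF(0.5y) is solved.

step 1 [0.5y] zero: DF = P = 4791/5000 ≈ 0.958200
step 2 [1y] swap r/2=219/9572: DF=(1 − 219/9572·(0.958200))/(1+219/9572) = 4781/5000 ≈ 0.956200

1 1/2 4791/5000
2 1 4781/5000
DF(0.5y) is solved at step 1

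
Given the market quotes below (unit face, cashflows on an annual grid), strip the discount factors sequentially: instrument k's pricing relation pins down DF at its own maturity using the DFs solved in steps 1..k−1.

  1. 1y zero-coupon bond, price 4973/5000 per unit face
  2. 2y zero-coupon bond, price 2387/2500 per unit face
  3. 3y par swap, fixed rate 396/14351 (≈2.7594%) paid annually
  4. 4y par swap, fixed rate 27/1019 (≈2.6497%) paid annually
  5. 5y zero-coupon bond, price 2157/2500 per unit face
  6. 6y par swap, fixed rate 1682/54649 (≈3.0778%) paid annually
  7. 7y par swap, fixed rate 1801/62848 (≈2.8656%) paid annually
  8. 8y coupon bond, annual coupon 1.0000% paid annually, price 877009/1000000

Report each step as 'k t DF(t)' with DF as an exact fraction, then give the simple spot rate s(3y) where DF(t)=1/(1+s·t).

step 1 [1y] zero: DF = P = 4973/5000 ≈ 0.994600
step 2 [2y] zero: DF = P = 2387/2500 ≈ 0.954800
step 3 [3y] swap r/1=396/14351: DF=(1 − 396/14351·(0.994600+0.954800))/(1+396/14351) = 1151/1250 ≈ 0.920800
step 4 [4y] swap r/1=27/1019: DF=(1 − 27/1019·(0.994600+0.954800+0.920800))/(1+27/1019) = 9001/10000 ≈ 0.900100
step 5 [5y] zero: DF = P = 2157/2500 ≈ 0.862800
step 6 [6y] swap r/1=1682/54649: DF=(1 − 1682/54649·(0.994600+0.954800+0.920800+0.900100+0.862800))/(1+1682/54649) = 4159/5000 ≈ 0.831800
step 7 [7y] swap r/1=1801/62848: DF=(1 − 1801/62848·(0.994600+0.954800+0.920800+0.900100+0.862800+0.831800))/(1+1801/62848) = 8199/10000 ≈ 0.819900
step 8 [8y] bond c/1=1/100: DF=(877009/1000000 − 1/100·(0.994600+0.954800+0.920800+0.900100+0.862800+0.831800+0.819900))/(1+1/100) = 8061/10000 ≈ 0.806100

1 1 4973/5000
2 2 2387/2500
3 3 1151/1250
4 4 9001/10000
5 5 2157/2500
6 6 4159/5000
7 7 8199/10000
8 8 8061/10000
s(3y) = (1/(1151/1250) − 1)/(3) = 33/1151 ≈ 2.8671%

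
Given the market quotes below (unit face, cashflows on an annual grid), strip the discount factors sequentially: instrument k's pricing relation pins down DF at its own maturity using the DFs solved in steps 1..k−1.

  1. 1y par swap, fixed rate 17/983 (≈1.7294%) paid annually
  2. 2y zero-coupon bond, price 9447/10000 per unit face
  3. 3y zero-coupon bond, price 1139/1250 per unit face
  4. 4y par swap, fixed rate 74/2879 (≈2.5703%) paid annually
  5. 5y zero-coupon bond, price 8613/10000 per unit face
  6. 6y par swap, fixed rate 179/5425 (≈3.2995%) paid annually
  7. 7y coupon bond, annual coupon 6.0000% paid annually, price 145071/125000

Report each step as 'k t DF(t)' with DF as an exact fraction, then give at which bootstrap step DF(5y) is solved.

step 1 [1y] swap r/1=17/983: DF=(1 − 17/983·(0))/(1+17/983) = 983/1000 ≈ 0.983000
step 2 [2y] zero: DF = P = 9447/10000 ≈ 0.944700
step 3 [3y] zero: DF = P = 1139/1250 ≈ 0.911200
step 4 [4y] swap r/1=74/2879: DF=(1 − 74/2879·(0.983000+0.944700+0.911200))/(1+74/2879) = 4519/5000 ≈ 0.903800
step 5 [5y] zero: DF = P = 8613/10000 ≈ 0.861300
step 6 [6y] swap r/1=179/5425: DF=(1 − 179/5425·(0.983000+0.944700+0.911200+0.903800+0.861300))/(1+179/5425) = 821/1000 ≈ 0.821000
step 7 [7y] bond c/1=3/50: DF=(145071/125000 − 3/50·(0.983000+0.944700+0.911200+0.903800+0.861300+0.821000))/(1+3/50) = 3939/5000 ≈ 0.787800

1 1 983/1000
2 2 9447/10000
3 3 1139/1250
4 4 4519/5000
5 5 8613/10000
6 6 821/1000
7 7 3939/5000
DF(5y) is solved at step 5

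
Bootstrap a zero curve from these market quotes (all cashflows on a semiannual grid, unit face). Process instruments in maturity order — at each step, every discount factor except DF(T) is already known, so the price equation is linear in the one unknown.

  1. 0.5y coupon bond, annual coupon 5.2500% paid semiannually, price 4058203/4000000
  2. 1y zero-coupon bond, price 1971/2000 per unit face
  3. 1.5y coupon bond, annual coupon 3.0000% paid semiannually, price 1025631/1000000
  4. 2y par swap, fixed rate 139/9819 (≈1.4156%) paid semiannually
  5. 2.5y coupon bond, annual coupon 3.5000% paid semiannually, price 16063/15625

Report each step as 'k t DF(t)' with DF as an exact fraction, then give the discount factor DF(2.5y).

1 1/2 4943/5000
2 1 1971/2000
3 3/2 9813/10000
4 2 4861/5000
5 5/2 2357/2500
DF(2.5y) = 2357/2500 ≈ 0.942800

step 1 [0.5y] bond c/2=21/800: DF=(4058203/4000000 − 21/800·(0))/(1+21/800) = 4943/5000 ≈ 0.988600
step 2 [1y] zero: DF = P = 1971/2000 ≈ 0.985500
step 3 [1.5y] bond c/2=3/200: DF=(1025631/1000000 − 3/200·(0.988600+0.985500))/(1+3/200) = 9813/10000 ≈ 0.981300
step 4 [2y] swap r/2=139/19638: DF=(1 − 139/19638·(0.988600+0.985500+0.981300))/(1+139/19638) = 4861/5000 ≈ 0.972200
step 5 [2.5y] bond c/2=7/400: DF=(16063/15625 − 7/400·(0.988600+0.985500+0.981300+0.972200))/(1+7/400) = 2357/2500 ≈ 0.942800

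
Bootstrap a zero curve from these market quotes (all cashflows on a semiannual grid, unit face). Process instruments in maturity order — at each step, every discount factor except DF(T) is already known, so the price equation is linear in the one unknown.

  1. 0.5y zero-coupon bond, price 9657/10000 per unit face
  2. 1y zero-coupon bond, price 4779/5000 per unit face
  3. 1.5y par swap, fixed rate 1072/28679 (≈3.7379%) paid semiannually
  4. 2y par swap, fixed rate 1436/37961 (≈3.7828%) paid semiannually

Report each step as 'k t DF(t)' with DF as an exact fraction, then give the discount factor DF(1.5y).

step 1 [0.5y] zero: DF = P = 9657/10000 ≈ 0.965700
step 2 [1y] zero: DF = P = 4779/5000 ≈ 0.955800
step 3 [1.5y] swap r/2=536/28679: DF=(1 − 536/28679·(0.965700+0.955800))/(1+536/28679) = 1183/1250 ≈ 0.946400
step 4 [2y] swap r/2=718/37961: DF=(1 − 718/37961·(0.965700+0.955800+0.946400))/(1+718/37961) = 4641/5000 ≈ 0.928200

1 1/2 9657/10000
2 1 4779/5000
3 3/2 1183/1250
4 2 4641/5000
DF(1.5y) = 1183/1250 ≈ 0.946400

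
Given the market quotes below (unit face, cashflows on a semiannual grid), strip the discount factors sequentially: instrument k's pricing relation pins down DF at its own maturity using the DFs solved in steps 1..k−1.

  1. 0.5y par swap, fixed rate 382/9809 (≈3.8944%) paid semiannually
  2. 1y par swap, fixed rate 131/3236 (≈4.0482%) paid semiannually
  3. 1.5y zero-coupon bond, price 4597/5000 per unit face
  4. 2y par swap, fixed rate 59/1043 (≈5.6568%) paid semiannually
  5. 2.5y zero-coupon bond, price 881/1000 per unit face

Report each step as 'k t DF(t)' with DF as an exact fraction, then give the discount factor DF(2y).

step 1 [0.5y] swap r/2=191/9809: DF=(1 − 191/9809·(0))/(1+191/9809) = 9809/10000 ≈ 0.980900
step 2 [1y] swap r/2=131/6472: DF=(1 − 131/6472·(0.980900))/(1+131/6472) = 9607/10000 ≈ 0.960700
step 3 [1.5y] zero: DF = P = 4597/5000 ≈ 0.919400
step 4 [2y] swap r/2=59/2086: DF=(1 − 59/2086·(0.980900+0.960700+0.919400))/(1+59/2086) = 4469/5000 ≈ 0.893800
step 5 [2.5y] zero: DF = P = 881/1000 ≈ 0.881000

1 1/2 9809/10000
2 1 9607/10000
3 3/2 4597/5000
4 2 4469/5000
5 5/2 881/1000
DF(2y) = 4469/5000 ≈ 0.893800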